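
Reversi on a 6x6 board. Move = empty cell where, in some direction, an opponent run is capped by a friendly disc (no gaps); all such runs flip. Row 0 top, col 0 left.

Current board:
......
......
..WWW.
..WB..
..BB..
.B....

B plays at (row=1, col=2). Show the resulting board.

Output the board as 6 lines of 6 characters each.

Place B at (1,2); scan 8 dirs for brackets.
Dir NW: first cell '.' (not opp) -> no flip
Dir N: first cell '.' (not opp) -> no flip
Dir NE: first cell '.' (not opp) -> no flip
Dir W: first cell '.' (not opp) -> no flip
Dir E: first cell '.' (not opp) -> no flip
Dir SW: first cell '.' (not opp) -> no flip
Dir S: opp run (2,2) (3,2) capped by B -> flip
Dir SE: opp run (2,3), next='.' -> no flip
All flips: (2,2) (3,2)

Answer: ......
..B...
..BWW.
..BB..
..BB..
.B....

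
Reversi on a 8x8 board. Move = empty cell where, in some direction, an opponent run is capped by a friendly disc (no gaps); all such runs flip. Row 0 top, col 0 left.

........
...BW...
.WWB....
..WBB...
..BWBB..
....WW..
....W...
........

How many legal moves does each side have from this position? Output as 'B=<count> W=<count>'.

-- B to move --
(0,3): no bracket -> illegal
(0,4): no bracket -> illegal
(0,5): flips 1 -> legal
(1,0): no bracket -> illegal
(1,1): flips 1 -> legal
(1,2): flips 2 -> legal
(1,5): flips 1 -> legal
(2,0): flips 2 -> legal
(2,4): no bracket -> illegal
(2,5): no bracket -> illegal
(3,0): no bracket -> illegal
(3,1): flips 2 -> legal
(4,1): flips 1 -> legal
(4,6): no bracket -> illegal
(5,2): flips 1 -> legal
(5,3): flips 1 -> legal
(5,6): no bracket -> illegal
(6,3): flips 1 -> legal
(6,5): flips 1 -> legal
(6,6): flips 1 -> legal
(7,3): no bracket -> illegal
(7,4): flips 2 -> legal
(7,5): no bracket -> illegal
B mobility = 13
-- W to move --
(0,2): no bracket -> illegal
(0,3): flips 3 -> legal
(0,4): flips 1 -> legal
(1,2): flips 1 -> legal
(2,4): flips 3 -> legal
(2,5): flips 1 -> legal
(3,1): no bracket -> illegal
(3,5): flips 3 -> legal
(3,6): flips 1 -> legal
(4,1): flips 1 -> legal
(4,6): flips 2 -> legal
(5,1): no bracket -> illegal
(5,2): flips 1 -> legal
(5,3): no bracket -> illegal
(5,6): no bracket -> illegal
W mobility = 10

Answer: B=13 W=10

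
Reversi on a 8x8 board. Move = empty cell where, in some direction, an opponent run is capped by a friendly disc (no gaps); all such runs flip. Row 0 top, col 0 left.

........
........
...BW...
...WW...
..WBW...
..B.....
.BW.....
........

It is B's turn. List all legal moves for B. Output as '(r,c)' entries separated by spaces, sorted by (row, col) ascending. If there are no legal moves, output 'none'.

Answer: (2,5) (3,2) (4,1) (4,5) (6,3) (7,2)

Derivation:
(1,3): no bracket -> illegal
(1,4): no bracket -> illegal
(1,5): no bracket -> illegal
(2,2): no bracket -> illegal
(2,5): flips 2 -> legal
(3,1): no bracket -> illegal
(3,2): flips 1 -> legal
(3,5): no bracket -> illegal
(4,1): flips 1 -> legal
(4,5): flips 2 -> legal
(5,1): no bracket -> illegal
(5,3): no bracket -> illegal
(5,4): no bracket -> illegal
(5,5): no bracket -> illegal
(6,3): flips 1 -> legal
(7,1): no bracket -> illegal
(7,2): flips 1 -> legal
(7,3): no bracket -> illegal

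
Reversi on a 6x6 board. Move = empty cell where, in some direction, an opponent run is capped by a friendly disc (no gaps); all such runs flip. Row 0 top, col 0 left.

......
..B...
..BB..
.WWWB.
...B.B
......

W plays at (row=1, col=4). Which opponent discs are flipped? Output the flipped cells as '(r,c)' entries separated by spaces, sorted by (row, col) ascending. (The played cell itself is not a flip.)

Answer: (2,3)

Derivation:
Dir NW: first cell '.' (not opp) -> no flip
Dir N: first cell '.' (not opp) -> no flip
Dir NE: first cell '.' (not opp) -> no flip
Dir W: first cell '.' (not opp) -> no flip
Dir E: first cell '.' (not opp) -> no flip
Dir SW: opp run (2,3) capped by W -> flip
Dir S: first cell '.' (not opp) -> no flip
Dir SE: first cell '.' (not opp) -> no flip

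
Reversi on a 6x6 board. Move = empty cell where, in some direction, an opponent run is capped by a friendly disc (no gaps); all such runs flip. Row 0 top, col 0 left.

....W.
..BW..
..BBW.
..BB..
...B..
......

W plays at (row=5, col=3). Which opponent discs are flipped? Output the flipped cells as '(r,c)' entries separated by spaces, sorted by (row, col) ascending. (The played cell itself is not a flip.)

Answer: (2,3) (3,3) (4,3)

Derivation:
Dir NW: first cell '.' (not opp) -> no flip
Dir N: opp run (4,3) (3,3) (2,3) capped by W -> flip
Dir NE: first cell '.' (not opp) -> no flip
Dir W: first cell '.' (not opp) -> no flip
Dir E: first cell '.' (not opp) -> no flip
Dir SW: edge -> no flip
Dir S: edge -> no flip
Dir SE: edge -> no flip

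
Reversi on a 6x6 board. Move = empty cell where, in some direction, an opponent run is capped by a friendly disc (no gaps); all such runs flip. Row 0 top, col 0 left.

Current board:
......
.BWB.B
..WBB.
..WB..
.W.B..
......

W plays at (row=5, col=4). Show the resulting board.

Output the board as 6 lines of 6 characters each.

Place W at (5,4); scan 8 dirs for brackets.
Dir NW: opp run (4,3) capped by W -> flip
Dir N: first cell '.' (not opp) -> no flip
Dir NE: first cell '.' (not opp) -> no flip
Dir W: first cell '.' (not opp) -> no flip
Dir E: first cell '.' (not opp) -> no flip
Dir SW: edge -> no flip
Dir S: edge -> no flip
Dir SE: edge -> no flip
All flips: (4,3)

Answer: ......
.BWB.B
..WBB.
..WB..
.W.W..
....W.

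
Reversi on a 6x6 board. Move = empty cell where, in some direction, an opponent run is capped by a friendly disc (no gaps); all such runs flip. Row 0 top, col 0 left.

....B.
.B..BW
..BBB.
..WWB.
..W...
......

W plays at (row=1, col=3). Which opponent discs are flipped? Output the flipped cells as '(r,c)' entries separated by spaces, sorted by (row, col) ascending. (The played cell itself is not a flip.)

Answer: (1,4) (2,3)

Derivation:
Dir NW: first cell '.' (not opp) -> no flip
Dir N: first cell '.' (not opp) -> no flip
Dir NE: opp run (0,4), next=edge -> no flip
Dir W: first cell '.' (not opp) -> no flip
Dir E: opp run (1,4) capped by W -> flip
Dir SW: opp run (2,2), next='.' -> no flip
Dir S: opp run (2,3) capped by W -> flip
Dir SE: opp run (2,4), next='.' -> no flip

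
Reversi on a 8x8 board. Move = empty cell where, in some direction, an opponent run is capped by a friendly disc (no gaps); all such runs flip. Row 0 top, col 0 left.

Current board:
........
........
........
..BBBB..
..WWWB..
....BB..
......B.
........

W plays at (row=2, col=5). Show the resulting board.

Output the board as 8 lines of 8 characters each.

Answer: ........
........
.....W..
..BBWB..
..WWWB..
....BB..
......B.
........

Derivation:
Place W at (2,5); scan 8 dirs for brackets.
Dir NW: first cell '.' (not opp) -> no flip
Dir N: first cell '.' (not opp) -> no flip
Dir NE: first cell '.' (not opp) -> no flip
Dir W: first cell '.' (not opp) -> no flip
Dir E: first cell '.' (not opp) -> no flip
Dir SW: opp run (3,4) capped by W -> flip
Dir S: opp run (3,5) (4,5) (5,5), next='.' -> no flip
Dir SE: first cell '.' (not opp) -> no flip
All flips: (3,4)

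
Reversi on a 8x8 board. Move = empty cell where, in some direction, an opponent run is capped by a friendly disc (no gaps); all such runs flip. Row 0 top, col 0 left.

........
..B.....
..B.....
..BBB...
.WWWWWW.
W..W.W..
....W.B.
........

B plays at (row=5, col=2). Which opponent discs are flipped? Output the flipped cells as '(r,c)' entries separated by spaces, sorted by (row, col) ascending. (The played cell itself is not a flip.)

Dir NW: opp run (4,1), next='.' -> no flip
Dir N: opp run (4,2) capped by B -> flip
Dir NE: opp run (4,3) capped by B -> flip
Dir W: first cell '.' (not opp) -> no flip
Dir E: opp run (5,3), next='.' -> no flip
Dir SW: first cell '.' (not opp) -> no flip
Dir S: first cell '.' (not opp) -> no flip
Dir SE: first cell '.' (not opp) -> no flip

Answer: (4,2) (4,3)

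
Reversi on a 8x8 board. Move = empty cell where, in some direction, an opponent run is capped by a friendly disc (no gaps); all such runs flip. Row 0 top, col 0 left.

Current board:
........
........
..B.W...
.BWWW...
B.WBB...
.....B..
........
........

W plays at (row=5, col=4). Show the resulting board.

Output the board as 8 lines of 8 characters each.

Answer: ........
........
..B.W...
.BWWW...
B.WWW...
....WB..
........
........

Derivation:
Place W at (5,4); scan 8 dirs for brackets.
Dir NW: opp run (4,3) capped by W -> flip
Dir N: opp run (4,4) capped by W -> flip
Dir NE: first cell '.' (not opp) -> no flip
Dir W: first cell '.' (not opp) -> no flip
Dir E: opp run (5,5), next='.' -> no flip
Dir SW: first cell '.' (not opp) -> no flip
Dir S: first cell '.' (not opp) -> no flip
Dir SE: first cell '.' (not opp) -> no flip
All flips: (4,3) (4,4)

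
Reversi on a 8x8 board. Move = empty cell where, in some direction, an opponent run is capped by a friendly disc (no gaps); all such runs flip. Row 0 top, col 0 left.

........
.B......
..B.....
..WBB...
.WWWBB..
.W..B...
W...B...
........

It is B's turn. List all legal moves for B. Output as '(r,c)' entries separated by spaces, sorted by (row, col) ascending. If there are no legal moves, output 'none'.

(2,1): flips 2 -> legal
(2,3): no bracket -> illegal
(3,0): no bracket -> illegal
(3,1): flips 1 -> legal
(4,0): flips 3 -> legal
(5,0): no bracket -> illegal
(5,2): flips 3 -> legal
(5,3): flips 1 -> legal
(6,1): no bracket -> illegal
(6,2): no bracket -> illegal
(7,0): no bracket -> illegal
(7,1): no bracket -> illegal

Answer: (2,1) (3,1) (4,0) (5,2) (5,3)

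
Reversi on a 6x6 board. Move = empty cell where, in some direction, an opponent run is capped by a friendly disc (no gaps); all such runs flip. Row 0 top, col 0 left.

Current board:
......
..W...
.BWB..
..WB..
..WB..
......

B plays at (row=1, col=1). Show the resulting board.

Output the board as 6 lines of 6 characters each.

Place B at (1,1); scan 8 dirs for brackets.
Dir NW: first cell '.' (not opp) -> no flip
Dir N: first cell '.' (not opp) -> no flip
Dir NE: first cell '.' (not opp) -> no flip
Dir W: first cell '.' (not opp) -> no flip
Dir E: opp run (1,2), next='.' -> no flip
Dir SW: first cell '.' (not opp) -> no flip
Dir S: first cell 'B' (not opp) -> no flip
Dir SE: opp run (2,2) capped by B -> flip
All flips: (2,2)

Answer: ......
.BW...
.BBB..
..WB..
..WB..
......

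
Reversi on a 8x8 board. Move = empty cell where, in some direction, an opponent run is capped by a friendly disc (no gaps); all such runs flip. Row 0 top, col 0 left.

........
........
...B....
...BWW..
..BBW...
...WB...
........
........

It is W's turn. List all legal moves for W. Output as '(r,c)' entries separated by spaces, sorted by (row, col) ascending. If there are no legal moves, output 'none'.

(1,2): flips 1 -> legal
(1,3): flips 3 -> legal
(1,4): no bracket -> illegal
(2,2): flips 1 -> legal
(2,4): no bracket -> illegal
(3,1): flips 1 -> legal
(3,2): flips 1 -> legal
(4,1): flips 2 -> legal
(4,5): no bracket -> illegal
(5,1): no bracket -> illegal
(5,2): flips 1 -> legal
(5,5): flips 1 -> legal
(6,3): no bracket -> illegal
(6,4): flips 1 -> legal
(6,5): no bracket -> illegal

Answer: (1,2) (1,3) (2,2) (3,1) (3,2) (4,1) (5,2) (5,5) (6,4)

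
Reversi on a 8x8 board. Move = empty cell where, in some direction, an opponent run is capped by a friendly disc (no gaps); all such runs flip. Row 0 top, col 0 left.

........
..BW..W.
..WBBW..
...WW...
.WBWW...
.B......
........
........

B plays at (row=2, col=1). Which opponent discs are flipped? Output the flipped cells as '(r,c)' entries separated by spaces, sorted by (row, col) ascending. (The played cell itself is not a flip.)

Dir NW: first cell '.' (not opp) -> no flip
Dir N: first cell '.' (not opp) -> no flip
Dir NE: first cell 'B' (not opp) -> no flip
Dir W: first cell '.' (not opp) -> no flip
Dir E: opp run (2,2) capped by B -> flip
Dir SW: first cell '.' (not opp) -> no flip
Dir S: first cell '.' (not opp) -> no flip
Dir SE: first cell '.' (not opp) -> no flip

Answer: (2,2)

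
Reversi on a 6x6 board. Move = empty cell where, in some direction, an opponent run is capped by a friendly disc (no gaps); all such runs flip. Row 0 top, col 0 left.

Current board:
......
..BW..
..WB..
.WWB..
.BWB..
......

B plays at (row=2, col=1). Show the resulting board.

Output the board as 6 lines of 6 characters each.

Answer: ......
..BW..
.BBB..
.BBB..
.BWB..
......

Derivation:
Place B at (2,1); scan 8 dirs for brackets.
Dir NW: first cell '.' (not opp) -> no flip
Dir N: first cell '.' (not opp) -> no flip
Dir NE: first cell 'B' (not opp) -> no flip
Dir W: first cell '.' (not opp) -> no flip
Dir E: opp run (2,2) capped by B -> flip
Dir SW: first cell '.' (not opp) -> no flip
Dir S: opp run (3,1) capped by B -> flip
Dir SE: opp run (3,2) capped by B -> flip
All flips: (2,2) (3,1) (3,2)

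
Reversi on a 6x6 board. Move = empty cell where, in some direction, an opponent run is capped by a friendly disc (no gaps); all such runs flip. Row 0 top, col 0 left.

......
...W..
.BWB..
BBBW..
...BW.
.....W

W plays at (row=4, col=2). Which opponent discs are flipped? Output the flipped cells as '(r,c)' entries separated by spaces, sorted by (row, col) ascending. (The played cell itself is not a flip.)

Dir NW: opp run (3,1), next='.' -> no flip
Dir N: opp run (3,2) capped by W -> flip
Dir NE: first cell 'W' (not opp) -> no flip
Dir W: first cell '.' (not opp) -> no flip
Dir E: opp run (4,3) capped by W -> flip
Dir SW: first cell '.' (not opp) -> no flip
Dir S: first cell '.' (not opp) -> no flip
Dir SE: first cell '.' (not opp) -> no flip

Answer: (3,2) (4,3)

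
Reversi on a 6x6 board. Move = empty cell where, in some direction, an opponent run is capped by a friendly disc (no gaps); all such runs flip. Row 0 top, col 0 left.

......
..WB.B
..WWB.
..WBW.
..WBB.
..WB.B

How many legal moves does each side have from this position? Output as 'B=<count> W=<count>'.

Answer: B=7 W=6

Derivation:
-- B to move --
(0,1): no bracket -> illegal
(0,2): no bracket -> illegal
(0,3): no bracket -> illegal
(1,1): flips 2 -> legal
(1,4): no bracket -> illegal
(2,1): flips 3 -> legal
(2,5): flips 1 -> legal
(3,1): flips 3 -> legal
(3,5): flips 1 -> legal
(4,1): flips 1 -> legal
(4,5): no bracket -> illegal
(5,1): flips 2 -> legal
B mobility = 7
-- W to move --
(0,2): no bracket -> illegal
(0,3): flips 1 -> legal
(0,4): flips 1 -> legal
(0,5): no bracket -> illegal
(1,4): flips 2 -> legal
(2,5): flips 1 -> legal
(3,5): no bracket -> illegal
(4,5): flips 2 -> legal
(5,4): flips 3 -> legal
W mobility = 6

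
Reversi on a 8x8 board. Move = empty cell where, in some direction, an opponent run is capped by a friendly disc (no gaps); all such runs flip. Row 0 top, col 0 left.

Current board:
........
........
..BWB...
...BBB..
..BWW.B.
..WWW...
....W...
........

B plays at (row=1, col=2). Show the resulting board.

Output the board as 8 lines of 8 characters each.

Answer: ........
..B.....
..BBB...
...BBB..
..BWW.B.
..WWW...
....W...
........

Derivation:
Place B at (1,2); scan 8 dirs for brackets.
Dir NW: first cell '.' (not opp) -> no flip
Dir N: first cell '.' (not opp) -> no flip
Dir NE: first cell '.' (not opp) -> no flip
Dir W: first cell '.' (not opp) -> no flip
Dir E: first cell '.' (not opp) -> no flip
Dir SW: first cell '.' (not opp) -> no flip
Dir S: first cell 'B' (not opp) -> no flip
Dir SE: opp run (2,3) capped by B -> flip
All flips: (2,3)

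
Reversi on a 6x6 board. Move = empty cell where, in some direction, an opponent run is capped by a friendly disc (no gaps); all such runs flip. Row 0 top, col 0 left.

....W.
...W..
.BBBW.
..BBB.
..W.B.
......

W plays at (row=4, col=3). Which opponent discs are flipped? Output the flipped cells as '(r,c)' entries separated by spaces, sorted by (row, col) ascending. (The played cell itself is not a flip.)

Dir NW: opp run (3,2) (2,1), next='.' -> no flip
Dir N: opp run (3,3) (2,3) capped by W -> flip
Dir NE: opp run (3,4), next='.' -> no flip
Dir W: first cell 'W' (not opp) -> no flip
Dir E: opp run (4,4), next='.' -> no flip
Dir SW: first cell '.' (not opp) -> no flip
Dir S: first cell '.' (not opp) -> no flip
Dir SE: first cell '.' (not opp) -> no flip

Answer: (2,3) (3,3)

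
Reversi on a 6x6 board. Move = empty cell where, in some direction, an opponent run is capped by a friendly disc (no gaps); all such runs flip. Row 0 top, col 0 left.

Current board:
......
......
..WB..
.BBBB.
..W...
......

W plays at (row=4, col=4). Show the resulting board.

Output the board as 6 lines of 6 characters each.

Place W at (4,4); scan 8 dirs for brackets.
Dir NW: opp run (3,3) capped by W -> flip
Dir N: opp run (3,4), next='.' -> no flip
Dir NE: first cell '.' (not opp) -> no flip
Dir W: first cell '.' (not opp) -> no flip
Dir E: first cell '.' (not opp) -> no flip
Dir SW: first cell '.' (not opp) -> no flip
Dir S: first cell '.' (not opp) -> no flip
Dir SE: first cell '.' (not opp) -> no flip
All flips: (3,3)

Answer: ......
......
..WB..
.BBWB.
..W.W.
......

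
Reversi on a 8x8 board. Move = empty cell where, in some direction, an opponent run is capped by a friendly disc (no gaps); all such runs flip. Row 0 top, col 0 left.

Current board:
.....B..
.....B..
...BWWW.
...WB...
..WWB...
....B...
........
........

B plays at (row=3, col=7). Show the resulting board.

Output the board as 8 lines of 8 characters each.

Place B at (3,7); scan 8 dirs for brackets.
Dir NW: opp run (2,6) capped by B -> flip
Dir N: first cell '.' (not opp) -> no flip
Dir NE: edge -> no flip
Dir W: first cell '.' (not opp) -> no flip
Dir E: edge -> no flip
Dir SW: first cell '.' (not opp) -> no flip
Dir S: first cell '.' (not opp) -> no flip
Dir SE: edge -> no flip
All flips: (2,6)

Answer: .....B..
.....B..
...BWWB.
...WB..B
..WWB...
....B...
........
........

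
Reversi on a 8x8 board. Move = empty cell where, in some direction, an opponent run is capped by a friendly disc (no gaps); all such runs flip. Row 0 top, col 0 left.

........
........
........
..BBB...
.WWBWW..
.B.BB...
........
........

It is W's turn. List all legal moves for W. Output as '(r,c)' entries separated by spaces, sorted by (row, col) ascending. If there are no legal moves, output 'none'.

(2,1): no bracket -> illegal
(2,2): flips 2 -> legal
(2,3): flips 2 -> legal
(2,4): flips 2 -> legal
(2,5): no bracket -> illegal
(3,1): no bracket -> illegal
(3,5): no bracket -> illegal
(4,0): no bracket -> illegal
(5,0): no bracket -> illegal
(5,2): no bracket -> illegal
(5,5): no bracket -> illegal
(6,0): flips 1 -> legal
(6,1): flips 1 -> legal
(6,2): flips 1 -> legal
(6,3): flips 1 -> legal
(6,4): flips 2 -> legal
(6,5): no bracket -> illegal

Answer: (2,2) (2,3) (2,4) (6,0) (6,1) (6,2) (6,3) (6,4)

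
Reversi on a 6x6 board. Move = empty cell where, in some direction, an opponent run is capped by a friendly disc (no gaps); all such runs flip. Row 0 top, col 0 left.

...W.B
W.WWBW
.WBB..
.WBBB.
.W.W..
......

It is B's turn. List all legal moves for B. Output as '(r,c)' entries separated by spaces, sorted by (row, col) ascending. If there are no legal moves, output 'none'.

(0,0): no bracket -> illegal
(0,1): flips 1 -> legal
(0,2): flips 1 -> legal
(0,4): flips 1 -> legal
(1,1): flips 2 -> legal
(2,0): flips 1 -> legal
(2,4): no bracket -> illegal
(2,5): flips 1 -> legal
(3,0): flips 1 -> legal
(4,0): flips 1 -> legal
(4,2): no bracket -> illegal
(4,4): no bracket -> illegal
(5,0): flips 1 -> legal
(5,1): no bracket -> illegal
(5,2): flips 1 -> legal
(5,3): flips 1 -> legal
(5,4): flips 1 -> legal

Answer: (0,1) (0,2) (0,4) (1,1) (2,0) (2,5) (3,0) (4,0) (5,0) (5,2) (5,3) (5,4)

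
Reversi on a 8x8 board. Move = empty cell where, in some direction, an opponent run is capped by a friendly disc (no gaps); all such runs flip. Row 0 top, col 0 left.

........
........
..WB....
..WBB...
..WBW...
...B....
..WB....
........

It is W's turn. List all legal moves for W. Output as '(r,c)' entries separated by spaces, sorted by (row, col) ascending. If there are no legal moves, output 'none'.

(1,2): no bracket -> illegal
(1,3): no bracket -> illegal
(1,4): flips 1 -> legal
(2,4): flips 3 -> legal
(2,5): no bracket -> illegal
(3,5): flips 2 -> legal
(4,5): no bracket -> illegal
(5,2): no bracket -> illegal
(5,4): flips 1 -> legal
(6,4): flips 2 -> legal
(7,2): no bracket -> illegal
(7,3): no bracket -> illegal
(7,4): no bracket -> illegal

Answer: (1,4) (2,4) (3,5) (5,4) (6,4)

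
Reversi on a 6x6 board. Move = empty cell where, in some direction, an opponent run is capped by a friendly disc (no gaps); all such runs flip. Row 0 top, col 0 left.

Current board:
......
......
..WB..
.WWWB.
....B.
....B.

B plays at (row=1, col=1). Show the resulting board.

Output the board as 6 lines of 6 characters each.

Answer: ......
.B....
..BB..
.WWBB.
....B.
....B.

Derivation:
Place B at (1,1); scan 8 dirs for brackets.
Dir NW: first cell '.' (not opp) -> no flip
Dir N: first cell '.' (not opp) -> no flip
Dir NE: first cell '.' (not opp) -> no flip
Dir W: first cell '.' (not opp) -> no flip
Dir E: first cell '.' (not opp) -> no flip
Dir SW: first cell '.' (not opp) -> no flip
Dir S: first cell '.' (not opp) -> no flip
Dir SE: opp run (2,2) (3,3) capped by B -> flip
All flips: (2,2) (3,3)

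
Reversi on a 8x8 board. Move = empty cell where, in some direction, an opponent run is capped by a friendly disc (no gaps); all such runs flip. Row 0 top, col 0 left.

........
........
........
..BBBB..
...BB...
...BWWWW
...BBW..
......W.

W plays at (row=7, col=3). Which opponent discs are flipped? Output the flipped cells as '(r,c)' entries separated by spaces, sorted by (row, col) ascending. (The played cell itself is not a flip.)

Answer: (6,4)

Derivation:
Dir NW: first cell '.' (not opp) -> no flip
Dir N: opp run (6,3) (5,3) (4,3) (3,3), next='.' -> no flip
Dir NE: opp run (6,4) capped by W -> flip
Dir W: first cell '.' (not opp) -> no flip
Dir E: first cell '.' (not opp) -> no flip
Dir SW: edge -> no flip
Dir S: edge -> no flip
Dir SE: edge -> no flip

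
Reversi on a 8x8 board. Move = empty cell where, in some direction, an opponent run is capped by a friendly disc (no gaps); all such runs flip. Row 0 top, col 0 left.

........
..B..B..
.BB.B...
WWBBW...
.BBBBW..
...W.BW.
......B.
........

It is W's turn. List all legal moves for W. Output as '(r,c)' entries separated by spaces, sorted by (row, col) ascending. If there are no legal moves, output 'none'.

(0,1): no bracket -> illegal
(0,2): no bracket -> illegal
(0,3): flips 2 -> legal
(0,4): no bracket -> illegal
(0,5): no bracket -> illegal
(0,6): no bracket -> illegal
(1,0): no bracket -> illegal
(1,1): flips 1 -> legal
(1,3): flips 1 -> legal
(1,4): flips 1 -> legal
(1,6): no bracket -> illegal
(2,0): no bracket -> illegal
(2,3): flips 2 -> legal
(2,5): no bracket -> illegal
(2,6): no bracket -> illegal
(3,5): flips 1 -> legal
(4,0): flips 4 -> legal
(4,6): no bracket -> illegal
(5,0): no bracket -> illegal
(5,1): flips 1 -> legal
(5,2): flips 2 -> legal
(5,4): flips 2 -> legal
(5,7): no bracket -> illegal
(6,4): no bracket -> illegal
(6,5): flips 1 -> legal
(6,7): no bracket -> illegal
(7,5): no bracket -> illegal
(7,6): flips 1 -> legal
(7,7): no bracket -> illegal

Answer: (0,3) (1,1) (1,3) (1,4) (2,3) (3,5) (4,0) (5,1) (5,2) (5,4) (6,5) (7,6)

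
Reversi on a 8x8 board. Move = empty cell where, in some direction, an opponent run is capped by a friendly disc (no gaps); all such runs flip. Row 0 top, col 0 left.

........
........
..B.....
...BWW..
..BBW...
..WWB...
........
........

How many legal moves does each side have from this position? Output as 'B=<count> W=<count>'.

-- B to move --
(2,3): no bracket -> illegal
(2,4): flips 2 -> legal
(2,5): flips 1 -> legal
(2,6): no bracket -> illegal
(3,6): flips 2 -> legal
(4,1): no bracket -> illegal
(4,5): flips 1 -> legal
(4,6): no bracket -> illegal
(5,1): flips 2 -> legal
(5,5): flips 1 -> legal
(6,1): flips 1 -> legal
(6,2): flips 1 -> legal
(6,3): flips 1 -> legal
(6,4): flips 1 -> legal
B mobility = 10
-- W to move --
(1,1): flips 2 -> legal
(1,2): no bracket -> illegal
(1,3): no bracket -> illegal
(2,1): no bracket -> illegal
(2,3): flips 2 -> legal
(2,4): no bracket -> illegal
(3,1): flips 1 -> legal
(3,2): flips 2 -> legal
(4,1): flips 2 -> legal
(4,5): no bracket -> illegal
(5,1): no bracket -> illegal
(5,5): flips 1 -> legal
(6,3): no bracket -> illegal
(6,4): flips 1 -> legal
(6,5): no bracket -> illegal
W mobility = 7

Answer: B=10 W=7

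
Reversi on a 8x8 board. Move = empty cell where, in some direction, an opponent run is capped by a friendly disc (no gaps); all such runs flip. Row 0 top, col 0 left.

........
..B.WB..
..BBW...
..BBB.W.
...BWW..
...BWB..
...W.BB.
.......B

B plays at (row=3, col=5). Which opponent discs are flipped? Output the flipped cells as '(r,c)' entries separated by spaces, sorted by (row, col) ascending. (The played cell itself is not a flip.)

Dir NW: opp run (2,4), next='.' -> no flip
Dir N: first cell '.' (not opp) -> no flip
Dir NE: first cell '.' (not opp) -> no flip
Dir W: first cell 'B' (not opp) -> no flip
Dir E: opp run (3,6), next='.' -> no flip
Dir SW: opp run (4,4) capped by B -> flip
Dir S: opp run (4,5) capped by B -> flip
Dir SE: first cell '.' (not opp) -> no flip

Answer: (4,4) (4,5)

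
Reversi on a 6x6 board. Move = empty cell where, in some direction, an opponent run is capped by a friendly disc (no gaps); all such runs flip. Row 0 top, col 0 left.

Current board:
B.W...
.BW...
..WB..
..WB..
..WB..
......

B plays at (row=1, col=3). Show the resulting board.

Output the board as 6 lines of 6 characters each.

Place B at (1,3); scan 8 dirs for brackets.
Dir NW: opp run (0,2), next=edge -> no flip
Dir N: first cell '.' (not opp) -> no flip
Dir NE: first cell '.' (not opp) -> no flip
Dir W: opp run (1,2) capped by B -> flip
Dir E: first cell '.' (not opp) -> no flip
Dir SW: opp run (2,2), next='.' -> no flip
Dir S: first cell 'B' (not opp) -> no flip
Dir SE: first cell '.' (not opp) -> no flip
All flips: (1,2)

Answer: B.W...
.BBB..
..WB..
..WB..
..WB..
......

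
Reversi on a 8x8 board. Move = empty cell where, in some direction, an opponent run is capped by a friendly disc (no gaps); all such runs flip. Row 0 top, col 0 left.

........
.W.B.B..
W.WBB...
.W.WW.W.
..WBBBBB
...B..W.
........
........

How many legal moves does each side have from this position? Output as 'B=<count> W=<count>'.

Answer: B=11 W=11

Derivation:
-- B to move --
(0,0): flips 3 -> legal
(0,1): no bracket -> illegal
(0,2): no bracket -> illegal
(1,0): no bracket -> illegal
(1,2): no bracket -> illegal
(2,1): flips 1 -> legal
(2,5): flips 2 -> legal
(2,6): flips 1 -> legal
(2,7): flips 1 -> legal
(3,0): no bracket -> illegal
(3,2): no bracket -> illegal
(3,5): no bracket -> illegal
(3,7): no bracket -> illegal
(4,0): flips 2 -> legal
(4,1): flips 1 -> legal
(5,1): flips 2 -> legal
(5,2): no bracket -> illegal
(5,5): no bracket -> illegal
(5,7): no bracket -> illegal
(6,5): flips 1 -> legal
(6,6): flips 1 -> legal
(6,7): flips 1 -> legal
B mobility = 11
-- W to move --
(0,2): no bracket -> illegal
(0,3): flips 2 -> legal
(0,4): flips 1 -> legal
(0,5): no bracket -> illegal
(0,6): flips 2 -> legal
(1,2): flips 1 -> legal
(1,4): flips 1 -> legal
(1,6): no bracket -> illegal
(2,5): flips 2 -> legal
(2,6): no bracket -> illegal
(3,2): no bracket -> illegal
(3,5): no bracket -> illegal
(3,7): no bracket -> illegal
(5,2): flips 1 -> legal
(5,4): flips 2 -> legal
(5,5): flips 1 -> legal
(5,7): no bracket -> illegal
(6,2): no bracket -> illegal
(6,3): flips 2 -> legal
(6,4): flips 1 -> legal
W mobility = 11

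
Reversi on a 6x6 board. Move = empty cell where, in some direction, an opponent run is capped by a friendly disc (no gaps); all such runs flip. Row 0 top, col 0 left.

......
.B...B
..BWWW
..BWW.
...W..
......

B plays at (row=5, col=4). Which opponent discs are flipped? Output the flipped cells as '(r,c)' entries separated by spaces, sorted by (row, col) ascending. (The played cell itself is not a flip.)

Dir NW: opp run (4,3) capped by B -> flip
Dir N: first cell '.' (not opp) -> no flip
Dir NE: first cell '.' (not opp) -> no flip
Dir W: first cell '.' (not opp) -> no flip
Dir E: first cell '.' (not opp) -> no flip
Dir SW: edge -> no flip
Dir S: edge -> no flip
Dir SE: edge -> no flip

Answer: (4,3)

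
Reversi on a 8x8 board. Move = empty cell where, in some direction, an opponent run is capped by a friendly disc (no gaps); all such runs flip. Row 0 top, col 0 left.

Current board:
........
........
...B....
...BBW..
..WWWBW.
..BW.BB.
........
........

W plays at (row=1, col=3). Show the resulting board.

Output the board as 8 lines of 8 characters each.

Place W at (1,3); scan 8 dirs for brackets.
Dir NW: first cell '.' (not opp) -> no flip
Dir N: first cell '.' (not opp) -> no flip
Dir NE: first cell '.' (not opp) -> no flip
Dir W: first cell '.' (not opp) -> no flip
Dir E: first cell '.' (not opp) -> no flip
Dir SW: first cell '.' (not opp) -> no flip
Dir S: opp run (2,3) (3,3) capped by W -> flip
Dir SE: first cell '.' (not opp) -> no flip
All flips: (2,3) (3,3)

Answer: ........
...W....
...W....
...WBW..
..WWWBW.
..BW.BB.
........
........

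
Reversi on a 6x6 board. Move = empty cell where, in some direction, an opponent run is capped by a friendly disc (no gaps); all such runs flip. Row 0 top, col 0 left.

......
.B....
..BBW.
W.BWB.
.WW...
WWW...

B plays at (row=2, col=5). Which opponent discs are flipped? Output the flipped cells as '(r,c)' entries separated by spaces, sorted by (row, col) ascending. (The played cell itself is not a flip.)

Dir NW: first cell '.' (not opp) -> no flip
Dir N: first cell '.' (not opp) -> no flip
Dir NE: edge -> no flip
Dir W: opp run (2,4) capped by B -> flip
Dir E: edge -> no flip
Dir SW: first cell 'B' (not opp) -> no flip
Dir S: first cell '.' (not opp) -> no flip
Dir SE: edge -> no flip

Answer: (2,4)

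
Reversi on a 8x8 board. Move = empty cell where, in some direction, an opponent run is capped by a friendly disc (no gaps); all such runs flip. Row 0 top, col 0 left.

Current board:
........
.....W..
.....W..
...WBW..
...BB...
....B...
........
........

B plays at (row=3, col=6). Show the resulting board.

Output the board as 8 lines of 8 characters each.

Answer: ........
.....W..
.....W..
...WBBB.
...BB...
....B...
........
........

Derivation:
Place B at (3,6); scan 8 dirs for brackets.
Dir NW: opp run (2,5), next='.' -> no flip
Dir N: first cell '.' (not opp) -> no flip
Dir NE: first cell '.' (not opp) -> no flip
Dir W: opp run (3,5) capped by B -> flip
Dir E: first cell '.' (not opp) -> no flip
Dir SW: first cell '.' (not opp) -> no flip
Dir S: first cell '.' (not opp) -> no flip
Dir SE: first cell '.' (not opp) -> no flip
All flips: (3,5)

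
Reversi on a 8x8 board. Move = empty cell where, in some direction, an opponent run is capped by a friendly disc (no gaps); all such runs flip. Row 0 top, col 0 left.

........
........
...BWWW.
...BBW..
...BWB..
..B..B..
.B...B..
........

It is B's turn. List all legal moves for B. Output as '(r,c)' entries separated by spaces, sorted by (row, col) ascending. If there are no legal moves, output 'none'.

(1,3): no bracket -> illegal
(1,4): flips 1 -> legal
(1,5): flips 3 -> legal
(1,6): flips 1 -> legal
(1,7): no bracket -> illegal
(2,7): flips 3 -> legal
(3,6): flips 1 -> legal
(3,7): no bracket -> illegal
(4,6): no bracket -> illegal
(5,3): no bracket -> illegal
(5,4): flips 1 -> legal

Answer: (1,4) (1,5) (1,6) (2,7) (3,6) (5,4)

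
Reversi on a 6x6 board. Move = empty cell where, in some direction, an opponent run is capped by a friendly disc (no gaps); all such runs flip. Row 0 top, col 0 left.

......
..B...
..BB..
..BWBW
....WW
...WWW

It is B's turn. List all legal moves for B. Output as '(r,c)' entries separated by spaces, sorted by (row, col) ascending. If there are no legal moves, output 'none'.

(2,4): no bracket -> illegal
(2,5): no bracket -> illegal
(4,2): no bracket -> illegal
(4,3): flips 1 -> legal
(5,2): no bracket -> illegal

Answer: (4,3)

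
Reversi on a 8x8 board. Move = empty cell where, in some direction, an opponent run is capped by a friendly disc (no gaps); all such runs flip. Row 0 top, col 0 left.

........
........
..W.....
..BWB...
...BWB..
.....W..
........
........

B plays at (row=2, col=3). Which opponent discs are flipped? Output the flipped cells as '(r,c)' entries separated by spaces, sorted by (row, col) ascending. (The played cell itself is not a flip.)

Dir NW: first cell '.' (not opp) -> no flip
Dir N: first cell '.' (not opp) -> no flip
Dir NE: first cell '.' (not opp) -> no flip
Dir W: opp run (2,2), next='.' -> no flip
Dir E: first cell '.' (not opp) -> no flip
Dir SW: first cell 'B' (not opp) -> no flip
Dir S: opp run (3,3) capped by B -> flip
Dir SE: first cell 'B' (not opp) -> no flip

Answer: (3,3)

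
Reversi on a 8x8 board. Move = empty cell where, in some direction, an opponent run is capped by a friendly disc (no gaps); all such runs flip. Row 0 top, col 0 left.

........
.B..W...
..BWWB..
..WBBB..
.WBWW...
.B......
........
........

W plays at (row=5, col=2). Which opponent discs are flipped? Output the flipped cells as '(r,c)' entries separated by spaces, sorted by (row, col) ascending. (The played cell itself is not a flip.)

Dir NW: first cell 'W' (not opp) -> no flip
Dir N: opp run (4,2) capped by W -> flip
Dir NE: first cell 'W' (not opp) -> no flip
Dir W: opp run (5,1), next='.' -> no flip
Dir E: first cell '.' (not opp) -> no flip
Dir SW: first cell '.' (not opp) -> no flip
Dir S: first cell '.' (not opp) -> no flip
Dir SE: first cell '.' (not opp) -> no flip

Answer: (4,2)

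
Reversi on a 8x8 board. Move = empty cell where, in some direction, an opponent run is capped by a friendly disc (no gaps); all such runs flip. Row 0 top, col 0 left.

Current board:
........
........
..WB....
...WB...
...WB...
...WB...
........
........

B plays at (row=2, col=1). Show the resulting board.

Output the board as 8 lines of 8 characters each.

Place B at (2,1); scan 8 dirs for brackets.
Dir NW: first cell '.' (not opp) -> no flip
Dir N: first cell '.' (not opp) -> no flip
Dir NE: first cell '.' (not opp) -> no flip
Dir W: first cell '.' (not opp) -> no flip
Dir E: opp run (2,2) capped by B -> flip
Dir SW: first cell '.' (not opp) -> no flip
Dir S: first cell '.' (not opp) -> no flip
Dir SE: first cell '.' (not opp) -> no flip
All flips: (2,2)

Answer: ........
........
.BBB....
...WB...
...WB...
...WB...
........
........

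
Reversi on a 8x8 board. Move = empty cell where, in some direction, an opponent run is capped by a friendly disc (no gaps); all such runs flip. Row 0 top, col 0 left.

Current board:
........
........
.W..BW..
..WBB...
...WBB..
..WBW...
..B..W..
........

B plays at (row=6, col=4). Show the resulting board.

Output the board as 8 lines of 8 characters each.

Answer: ........
........
.W..BW..
..WBB...
...WBB..
..WBB...
..B.BW..
........

Derivation:
Place B at (6,4); scan 8 dirs for brackets.
Dir NW: first cell 'B' (not opp) -> no flip
Dir N: opp run (5,4) capped by B -> flip
Dir NE: first cell '.' (not opp) -> no flip
Dir W: first cell '.' (not opp) -> no flip
Dir E: opp run (6,5), next='.' -> no flip
Dir SW: first cell '.' (not opp) -> no flip
Dir S: first cell '.' (not opp) -> no flip
Dir SE: first cell '.' (not opp) -> no flip
All flips: (5,4)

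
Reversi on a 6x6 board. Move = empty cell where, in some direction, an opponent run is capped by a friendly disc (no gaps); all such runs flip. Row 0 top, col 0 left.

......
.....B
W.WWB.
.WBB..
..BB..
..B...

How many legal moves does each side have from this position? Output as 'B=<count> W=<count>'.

-- B to move --
(1,0): no bracket -> illegal
(1,1): flips 1 -> legal
(1,2): flips 1 -> legal
(1,3): flips 1 -> legal
(1,4): flips 1 -> legal
(2,1): flips 2 -> legal
(3,0): flips 1 -> legal
(3,4): no bracket -> illegal
(4,0): no bracket -> illegal
(4,1): no bracket -> illegal
B mobility = 6
-- W to move --
(0,4): no bracket -> illegal
(0,5): no bracket -> illegal
(1,3): no bracket -> illegal
(1,4): no bracket -> illegal
(2,1): no bracket -> illegal
(2,5): flips 1 -> legal
(3,4): flips 2 -> legal
(3,5): no bracket -> illegal
(4,1): flips 1 -> legal
(4,4): flips 1 -> legal
(5,1): no bracket -> illegal
(5,3): flips 3 -> legal
(5,4): no bracket -> illegal
W mobility = 5

Answer: B=6 W=5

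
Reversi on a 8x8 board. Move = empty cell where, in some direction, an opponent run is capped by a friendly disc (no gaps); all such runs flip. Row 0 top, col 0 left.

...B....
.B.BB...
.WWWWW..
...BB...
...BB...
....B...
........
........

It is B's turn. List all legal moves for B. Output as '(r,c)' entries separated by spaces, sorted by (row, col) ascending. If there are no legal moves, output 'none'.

Answer: (1,2) (1,5) (1,6) (3,1) (3,2) (3,5) (3,6)

Derivation:
(1,0): no bracket -> illegal
(1,2): flips 1 -> legal
(1,5): flips 1 -> legal
(1,6): flips 1 -> legal
(2,0): no bracket -> illegal
(2,6): no bracket -> illegal
(3,0): no bracket -> illegal
(3,1): flips 2 -> legal
(3,2): flips 1 -> legal
(3,5): flips 1 -> legal
(3,6): flips 1 -> legal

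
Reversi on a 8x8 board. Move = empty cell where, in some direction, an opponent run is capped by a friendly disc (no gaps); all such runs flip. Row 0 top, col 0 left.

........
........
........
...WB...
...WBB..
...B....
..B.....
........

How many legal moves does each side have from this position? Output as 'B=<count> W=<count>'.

Answer: B=5 W=5

Derivation:
-- B to move --
(2,2): flips 1 -> legal
(2,3): flips 2 -> legal
(2,4): no bracket -> illegal
(3,2): flips 1 -> legal
(4,2): flips 1 -> legal
(5,2): flips 1 -> legal
(5,4): no bracket -> illegal
B mobility = 5
-- W to move --
(2,3): no bracket -> illegal
(2,4): no bracket -> illegal
(2,5): flips 1 -> legal
(3,5): flips 1 -> legal
(3,6): no bracket -> illegal
(4,2): no bracket -> illegal
(4,6): flips 2 -> legal
(5,1): no bracket -> illegal
(5,2): no bracket -> illegal
(5,4): no bracket -> illegal
(5,5): flips 1 -> legal
(5,6): no bracket -> illegal
(6,1): no bracket -> illegal
(6,3): flips 1 -> legal
(6,4): no bracket -> illegal
(7,1): no bracket -> illegal
(7,2): no bracket -> illegal
(7,3): no bracket -> illegal
W mobility = 5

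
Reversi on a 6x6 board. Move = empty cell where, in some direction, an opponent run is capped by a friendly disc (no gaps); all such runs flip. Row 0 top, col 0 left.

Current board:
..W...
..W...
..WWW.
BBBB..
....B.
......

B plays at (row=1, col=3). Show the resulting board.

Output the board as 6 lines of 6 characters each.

Place B at (1,3); scan 8 dirs for brackets.
Dir NW: opp run (0,2), next=edge -> no flip
Dir N: first cell '.' (not opp) -> no flip
Dir NE: first cell '.' (not opp) -> no flip
Dir W: opp run (1,2), next='.' -> no flip
Dir E: first cell '.' (not opp) -> no flip
Dir SW: opp run (2,2) capped by B -> flip
Dir S: opp run (2,3) capped by B -> flip
Dir SE: opp run (2,4), next='.' -> no flip
All flips: (2,2) (2,3)

Answer: ..W...
..WB..
..BBW.
BBBB..
....B.
......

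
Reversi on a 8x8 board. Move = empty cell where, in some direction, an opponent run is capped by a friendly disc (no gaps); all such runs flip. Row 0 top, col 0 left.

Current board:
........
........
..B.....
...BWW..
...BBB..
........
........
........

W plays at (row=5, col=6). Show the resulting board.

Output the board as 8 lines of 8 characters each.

Answer: ........
........
..B.....
...BWW..
...BBW..
......W.
........
........

Derivation:
Place W at (5,6); scan 8 dirs for brackets.
Dir NW: opp run (4,5) capped by W -> flip
Dir N: first cell '.' (not opp) -> no flip
Dir NE: first cell '.' (not opp) -> no flip
Dir W: first cell '.' (not opp) -> no flip
Dir E: first cell '.' (not opp) -> no flip
Dir SW: first cell '.' (not opp) -> no flip
Dir S: first cell '.' (not opp) -> no flip
Dir SE: first cell '.' (not opp) -> no flip
All flips: (4,5)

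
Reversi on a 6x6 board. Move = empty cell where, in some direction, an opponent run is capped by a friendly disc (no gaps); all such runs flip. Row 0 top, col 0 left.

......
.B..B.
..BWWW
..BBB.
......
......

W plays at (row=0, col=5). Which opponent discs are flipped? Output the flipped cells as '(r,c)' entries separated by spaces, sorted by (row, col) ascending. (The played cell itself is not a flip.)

Dir NW: edge -> no flip
Dir N: edge -> no flip
Dir NE: edge -> no flip
Dir W: first cell '.' (not opp) -> no flip
Dir E: edge -> no flip
Dir SW: opp run (1,4) capped by W -> flip
Dir S: first cell '.' (not opp) -> no flip
Dir SE: edge -> no flip

Answer: (1,4)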